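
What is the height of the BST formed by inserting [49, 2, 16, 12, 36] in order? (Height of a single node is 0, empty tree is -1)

Insertion order: [49, 2, 16, 12, 36]
Tree (level-order array): [49, 2, None, None, 16, 12, 36]
Compute height bottom-up (empty subtree = -1):
  height(12) = 1 + max(-1, -1) = 0
  height(36) = 1 + max(-1, -1) = 0
  height(16) = 1 + max(0, 0) = 1
  height(2) = 1 + max(-1, 1) = 2
  height(49) = 1 + max(2, -1) = 3
Height = 3


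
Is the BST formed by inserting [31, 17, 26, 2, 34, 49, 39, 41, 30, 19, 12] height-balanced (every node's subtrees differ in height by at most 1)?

Tree (level-order array): [31, 17, 34, 2, 26, None, 49, None, 12, 19, 30, 39, None, None, None, None, None, None, None, None, 41]
Definition: a tree is height-balanced if, at every node, |h(left) - h(right)| <= 1 (empty subtree has height -1).
Bottom-up per-node check:
  node 12: h_left=-1, h_right=-1, diff=0 [OK], height=0
  node 2: h_left=-1, h_right=0, diff=1 [OK], height=1
  node 19: h_left=-1, h_right=-1, diff=0 [OK], height=0
  node 30: h_left=-1, h_right=-1, diff=0 [OK], height=0
  node 26: h_left=0, h_right=0, diff=0 [OK], height=1
  node 17: h_left=1, h_right=1, diff=0 [OK], height=2
  node 41: h_left=-1, h_right=-1, diff=0 [OK], height=0
  node 39: h_left=-1, h_right=0, diff=1 [OK], height=1
  node 49: h_left=1, h_right=-1, diff=2 [FAIL (|1--1|=2 > 1)], height=2
  node 34: h_left=-1, h_right=2, diff=3 [FAIL (|-1-2|=3 > 1)], height=3
  node 31: h_left=2, h_right=3, diff=1 [OK], height=4
Node 49 violates the condition: |1 - -1| = 2 > 1.
Result: Not balanced


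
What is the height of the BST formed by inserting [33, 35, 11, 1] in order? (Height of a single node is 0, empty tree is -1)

Insertion order: [33, 35, 11, 1]
Tree (level-order array): [33, 11, 35, 1]
Compute height bottom-up (empty subtree = -1):
  height(1) = 1 + max(-1, -1) = 0
  height(11) = 1 + max(0, -1) = 1
  height(35) = 1 + max(-1, -1) = 0
  height(33) = 1 + max(1, 0) = 2
Height = 2


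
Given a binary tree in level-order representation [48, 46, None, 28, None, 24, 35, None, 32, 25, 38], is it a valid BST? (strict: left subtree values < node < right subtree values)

Level-order array: [48, 46, None, 28, None, 24, 35, None, 32, 25, 38]
Validate using subtree bounds (lo, hi): at each node, require lo < value < hi,
then recurse left with hi=value and right with lo=value.
Preorder trace (stopping at first violation):
  at node 48 with bounds (-inf, +inf): OK
  at node 46 with bounds (-inf, 48): OK
  at node 28 with bounds (-inf, 46): OK
  at node 24 with bounds (-inf, 28): OK
  at node 32 with bounds (24, 28): VIOLATION
Node 32 violates its bound: not (24 < 32 < 28).
Result: Not a valid BST


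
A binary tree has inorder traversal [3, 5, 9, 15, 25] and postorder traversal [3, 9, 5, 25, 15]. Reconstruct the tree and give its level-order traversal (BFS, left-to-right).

Inorder:   [3, 5, 9, 15, 25]
Postorder: [3, 9, 5, 25, 15]
Algorithm: postorder visits root last, so walk postorder right-to-left;
each value is the root of the current inorder slice — split it at that
value, recurse on the right subtree first, then the left.
Recursive splits:
  root=15; inorder splits into left=[3, 5, 9], right=[25]
  root=25; inorder splits into left=[], right=[]
  root=5; inorder splits into left=[3], right=[9]
  root=9; inorder splits into left=[], right=[]
  root=3; inorder splits into left=[], right=[]
Reconstructed level-order: [15, 5, 25, 3, 9]


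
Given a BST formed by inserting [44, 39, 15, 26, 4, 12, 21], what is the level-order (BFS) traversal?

Tree insertion order: [44, 39, 15, 26, 4, 12, 21]
Tree (level-order array): [44, 39, None, 15, None, 4, 26, None, 12, 21]
BFS from the root, enqueuing left then right child of each popped node:
  queue [44] -> pop 44, enqueue [39], visited so far: [44]
  queue [39] -> pop 39, enqueue [15], visited so far: [44, 39]
  queue [15] -> pop 15, enqueue [4, 26], visited so far: [44, 39, 15]
  queue [4, 26] -> pop 4, enqueue [12], visited so far: [44, 39, 15, 4]
  queue [26, 12] -> pop 26, enqueue [21], visited so far: [44, 39, 15, 4, 26]
  queue [12, 21] -> pop 12, enqueue [none], visited so far: [44, 39, 15, 4, 26, 12]
  queue [21] -> pop 21, enqueue [none], visited so far: [44, 39, 15, 4, 26, 12, 21]
Result: [44, 39, 15, 4, 26, 12, 21]


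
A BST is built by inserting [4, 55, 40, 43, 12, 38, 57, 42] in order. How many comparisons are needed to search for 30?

Search path for 30: 4 -> 55 -> 40 -> 12 -> 38
Found: False
Comparisons: 5


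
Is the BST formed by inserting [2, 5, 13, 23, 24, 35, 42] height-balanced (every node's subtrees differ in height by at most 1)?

Tree (level-order array): [2, None, 5, None, 13, None, 23, None, 24, None, 35, None, 42]
Definition: a tree is height-balanced if, at every node, |h(left) - h(right)| <= 1 (empty subtree has height -1).
Bottom-up per-node check:
  node 42: h_left=-1, h_right=-1, diff=0 [OK], height=0
  node 35: h_left=-1, h_right=0, diff=1 [OK], height=1
  node 24: h_left=-1, h_right=1, diff=2 [FAIL (|-1-1|=2 > 1)], height=2
  node 23: h_left=-1, h_right=2, diff=3 [FAIL (|-1-2|=3 > 1)], height=3
  node 13: h_left=-1, h_right=3, diff=4 [FAIL (|-1-3|=4 > 1)], height=4
  node 5: h_left=-1, h_right=4, diff=5 [FAIL (|-1-4|=5 > 1)], height=5
  node 2: h_left=-1, h_right=5, diff=6 [FAIL (|-1-5|=6 > 1)], height=6
Node 24 violates the condition: |-1 - 1| = 2 > 1.
Result: Not balanced


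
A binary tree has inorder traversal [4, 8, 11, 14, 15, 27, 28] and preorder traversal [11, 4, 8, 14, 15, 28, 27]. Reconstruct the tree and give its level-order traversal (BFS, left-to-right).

Inorder:  [4, 8, 11, 14, 15, 27, 28]
Preorder: [11, 4, 8, 14, 15, 28, 27]
Algorithm: preorder visits root first, so consume preorder in order;
for each root, split the current inorder slice at that value into
left-subtree inorder and right-subtree inorder, then recurse.
Recursive splits:
  root=11; inorder splits into left=[4, 8], right=[14, 15, 27, 28]
  root=4; inorder splits into left=[], right=[8]
  root=8; inorder splits into left=[], right=[]
  root=14; inorder splits into left=[], right=[15, 27, 28]
  root=15; inorder splits into left=[], right=[27, 28]
  root=28; inorder splits into left=[27], right=[]
  root=27; inorder splits into left=[], right=[]
Reconstructed level-order: [11, 4, 14, 8, 15, 28, 27]


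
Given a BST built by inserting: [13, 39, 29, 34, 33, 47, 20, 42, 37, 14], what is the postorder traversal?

Tree insertion order: [13, 39, 29, 34, 33, 47, 20, 42, 37, 14]
Tree (level-order array): [13, None, 39, 29, 47, 20, 34, 42, None, 14, None, 33, 37]
Postorder traversal: [14, 20, 33, 37, 34, 29, 42, 47, 39, 13]


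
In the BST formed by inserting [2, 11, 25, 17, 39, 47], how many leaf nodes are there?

Tree built from: [2, 11, 25, 17, 39, 47]
Tree (level-order array): [2, None, 11, None, 25, 17, 39, None, None, None, 47]
Rule: A leaf has 0 children.
Per-node child counts:
  node 2: 1 child(ren)
  node 11: 1 child(ren)
  node 25: 2 child(ren)
  node 17: 0 child(ren)
  node 39: 1 child(ren)
  node 47: 0 child(ren)
Matching nodes: [17, 47]
Count of leaf nodes: 2


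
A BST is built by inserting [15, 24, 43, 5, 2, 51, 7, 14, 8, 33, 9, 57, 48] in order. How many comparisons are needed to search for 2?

Search path for 2: 15 -> 5 -> 2
Found: True
Comparisons: 3


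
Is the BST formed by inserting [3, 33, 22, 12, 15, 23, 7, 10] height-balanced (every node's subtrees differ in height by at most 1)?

Tree (level-order array): [3, None, 33, 22, None, 12, 23, 7, 15, None, None, None, 10]
Definition: a tree is height-balanced if, at every node, |h(left) - h(right)| <= 1 (empty subtree has height -1).
Bottom-up per-node check:
  node 10: h_left=-1, h_right=-1, diff=0 [OK], height=0
  node 7: h_left=-1, h_right=0, diff=1 [OK], height=1
  node 15: h_left=-1, h_right=-1, diff=0 [OK], height=0
  node 12: h_left=1, h_right=0, diff=1 [OK], height=2
  node 23: h_left=-1, h_right=-1, diff=0 [OK], height=0
  node 22: h_left=2, h_right=0, diff=2 [FAIL (|2-0|=2 > 1)], height=3
  node 33: h_left=3, h_right=-1, diff=4 [FAIL (|3--1|=4 > 1)], height=4
  node 3: h_left=-1, h_right=4, diff=5 [FAIL (|-1-4|=5 > 1)], height=5
Node 22 violates the condition: |2 - 0| = 2 > 1.
Result: Not balanced


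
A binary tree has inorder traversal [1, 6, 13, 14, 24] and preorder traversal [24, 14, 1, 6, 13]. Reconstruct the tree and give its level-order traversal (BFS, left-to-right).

Inorder:  [1, 6, 13, 14, 24]
Preorder: [24, 14, 1, 6, 13]
Algorithm: preorder visits root first, so consume preorder in order;
for each root, split the current inorder slice at that value into
left-subtree inorder and right-subtree inorder, then recurse.
Recursive splits:
  root=24; inorder splits into left=[1, 6, 13, 14], right=[]
  root=14; inorder splits into left=[1, 6, 13], right=[]
  root=1; inorder splits into left=[], right=[6, 13]
  root=6; inorder splits into left=[], right=[13]
  root=13; inorder splits into left=[], right=[]
Reconstructed level-order: [24, 14, 1, 6, 13]


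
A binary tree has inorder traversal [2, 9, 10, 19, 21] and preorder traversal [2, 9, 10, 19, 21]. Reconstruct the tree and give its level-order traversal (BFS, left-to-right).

Inorder:  [2, 9, 10, 19, 21]
Preorder: [2, 9, 10, 19, 21]
Algorithm: preorder visits root first, so consume preorder in order;
for each root, split the current inorder slice at that value into
left-subtree inorder and right-subtree inorder, then recurse.
Recursive splits:
  root=2; inorder splits into left=[], right=[9, 10, 19, 21]
  root=9; inorder splits into left=[], right=[10, 19, 21]
  root=10; inorder splits into left=[], right=[19, 21]
  root=19; inorder splits into left=[], right=[21]
  root=21; inorder splits into left=[], right=[]
Reconstructed level-order: [2, 9, 10, 19, 21]


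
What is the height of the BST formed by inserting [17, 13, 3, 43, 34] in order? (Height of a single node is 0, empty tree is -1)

Insertion order: [17, 13, 3, 43, 34]
Tree (level-order array): [17, 13, 43, 3, None, 34]
Compute height bottom-up (empty subtree = -1):
  height(3) = 1 + max(-1, -1) = 0
  height(13) = 1 + max(0, -1) = 1
  height(34) = 1 + max(-1, -1) = 0
  height(43) = 1 + max(0, -1) = 1
  height(17) = 1 + max(1, 1) = 2
Height = 2


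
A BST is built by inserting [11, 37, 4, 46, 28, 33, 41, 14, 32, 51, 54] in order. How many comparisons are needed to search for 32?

Search path for 32: 11 -> 37 -> 28 -> 33 -> 32
Found: True
Comparisons: 5


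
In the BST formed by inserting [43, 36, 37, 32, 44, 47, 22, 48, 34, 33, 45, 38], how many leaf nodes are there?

Tree built from: [43, 36, 37, 32, 44, 47, 22, 48, 34, 33, 45, 38]
Tree (level-order array): [43, 36, 44, 32, 37, None, 47, 22, 34, None, 38, 45, 48, None, None, 33]
Rule: A leaf has 0 children.
Per-node child counts:
  node 43: 2 child(ren)
  node 36: 2 child(ren)
  node 32: 2 child(ren)
  node 22: 0 child(ren)
  node 34: 1 child(ren)
  node 33: 0 child(ren)
  node 37: 1 child(ren)
  node 38: 0 child(ren)
  node 44: 1 child(ren)
  node 47: 2 child(ren)
  node 45: 0 child(ren)
  node 48: 0 child(ren)
Matching nodes: [22, 33, 38, 45, 48]
Count of leaf nodes: 5


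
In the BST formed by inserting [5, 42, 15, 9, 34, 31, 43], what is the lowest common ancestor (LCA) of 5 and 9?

Tree insertion order: [5, 42, 15, 9, 34, 31, 43]
Tree (level-order array): [5, None, 42, 15, 43, 9, 34, None, None, None, None, 31]
In a BST, the LCA of p=5, q=9 is the first node v on the
root-to-leaf path with p <= v <= q (go left if both < v, right if both > v).
Walk from root:
  at 5: 5 <= 5 <= 9, this is the LCA
LCA = 5


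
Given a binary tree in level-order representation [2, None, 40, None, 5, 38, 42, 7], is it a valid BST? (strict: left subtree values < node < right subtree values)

Level-order array: [2, None, 40, None, 5, 38, 42, 7]
Validate using subtree bounds (lo, hi): at each node, require lo < value < hi,
then recurse left with hi=value and right with lo=value.
Preorder trace (stopping at first violation):
  at node 2 with bounds (-inf, +inf): OK
  at node 40 with bounds (2, +inf): OK
  at node 5 with bounds (40, +inf): VIOLATION
Node 5 violates its bound: not (40 < 5 < +inf).
Result: Not a valid BST


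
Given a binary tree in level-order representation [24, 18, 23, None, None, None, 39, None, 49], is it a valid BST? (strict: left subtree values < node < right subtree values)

Level-order array: [24, 18, 23, None, None, None, 39, None, 49]
Validate using subtree bounds (lo, hi): at each node, require lo < value < hi,
then recurse left with hi=value and right with lo=value.
Preorder trace (stopping at first violation):
  at node 24 with bounds (-inf, +inf): OK
  at node 18 with bounds (-inf, 24): OK
  at node 23 with bounds (24, +inf): VIOLATION
Node 23 violates its bound: not (24 < 23 < +inf).
Result: Not a valid BST


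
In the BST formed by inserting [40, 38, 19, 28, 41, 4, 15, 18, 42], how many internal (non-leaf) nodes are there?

Tree built from: [40, 38, 19, 28, 41, 4, 15, 18, 42]
Tree (level-order array): [40, 38, 41, 19, None, None, 42, 4, 28, None, None, None, 15, None, None, None, 18]
Rule: An internal node has at least one child.
Per-node child counts:
  node 40: 2 child(ren)
  node 38: 1 child(ren)
  node 19: 2 child(ren)
  node 4: 1 child(ren)
  node 15: 1 child(ren)
  node 18: 0 child(ren)
  node 28: 0 child(ren)
  node 41: 1 child(ren)
  node 42: 0 child(ren)
Matching nodes: [40, 38, 19, 4, 15, 41]
Count of internal (non-leaf) nodes: 6


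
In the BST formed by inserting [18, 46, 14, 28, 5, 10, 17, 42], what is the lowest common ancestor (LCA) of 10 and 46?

Tree insertion order: [18, 46, 14, 28, 5, 10, 17, 42]
Tree (level-order array): [18, 14, 46, 5, 17, 28, None, None, 10, None, None, None, 42]
In a BST, the LCA of p=10, q=46 is the first node v on the
root-to-leaf path with p <= v <= q (go left if both < v, right if both > v).
Walk from root:
  at 18: 10 <= 18 <= 46, this is the LCA
LCA = 18


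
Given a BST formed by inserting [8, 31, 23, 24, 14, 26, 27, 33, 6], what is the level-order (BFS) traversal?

Tree insertion order: [8, 31, 23, 24, 14, 26, 27, 33, 6]
Tree (level-order array): [8, 6, 31, None, None, 23, 33, 14, 24, None, None, None, None, None, 26, None, 27]
BFS from the root, enqueuing left then right child of each popped node:
  queue [8] -> pop 8, enqueue [6, 31], visited so far: [8]
  queue [6, 31] -> pop 6, enqueue [none], visited so far: [8, 6]
  queue [31] -> pop 31, enqueue [23, 33], visited so far: [8, 6, 31]
  queue [23, 33] -> pop 23, enqueue [14, 24], visited so far: [8, 6, 31, 23]
  queue [33, 14, 24] -> pop 33, enqueue [none], visited so far: [8, 6, 31, 23, 33]
  queue [14, 24] -> pop 14, enqueue [none], visited so far: [8, 6, 31, 23, 33, 14]
  queue [24] -> pop 24, enqueue [26], visited so far: [8, 6, 31, 23, 33, 14, 24]
  queue [26] -> pop 26, enqueue [27], visited so far: [8, 6, 31, 23, 33, 14, 24, 26]
  queue [27] -> pop 27, enqueue [none], visited so far: [8, 6, 31, 23, 33, 14, 24, 26, 27]
Result: [8, 6, 31, 23, 33, 14, 24, 26, 27]


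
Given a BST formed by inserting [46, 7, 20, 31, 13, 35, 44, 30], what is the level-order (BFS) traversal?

Tree insertion order: [46, 7, 20, 31, 13, 35, 44, 30]
Tree (level-order array): [46, 7, None, None, 20, 13, 31, None, None, 30, 35, None, None, None, 44]
BFS from the root, enqueuing left then right child of each popped node:
  queue [46] -> pop 46, enqueue [7], visited so far: [46]
  queue [7] -> pop 7, enqueue [20], visited so far: [46, 7]
  queue [20] -> pop 20, enqueue [13, 31], visited so far: [46, 7, 20]
  queue [13, 31] -> pop 13, enqueue [none], visited so far: [46, 7, 20, 13]
  queue [31] -> pop 31, enqueue [30, 35], visited so far: [46, 7, 20, 13, 31]
  queue [30, 35] -> pop 30, enqueue [none], visited so far: [46, 7, 20, 13, 31, 30]
  queue [35] -> pop 35, enqueue [44], visited so far: [46, 7, 20, 13, 31, 30, 35]
  queue [44] -> pop 44, enqueue [none], visited so far: [46, 7, 20, 13, 31, 30, 35, 44]
Result: [46, 7, 20, 13, 31, 30, 35, 44]


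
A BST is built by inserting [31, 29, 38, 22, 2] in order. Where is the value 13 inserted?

Starting tree (level order): [31, 29, 38, 22, None, None, None, 2]
Insertion path: 31 -> 29 -> 22 -> 2
Result: insert 13 as right child of 2
Final tree (level order): [31, 29, 38, 22, None, None, None, 2, None, None, 13]


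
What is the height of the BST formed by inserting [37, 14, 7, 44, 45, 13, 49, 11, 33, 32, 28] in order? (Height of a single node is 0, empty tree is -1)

Insertion order: [37, 14, 7, 44, 45, 13, 49, 11, 33, 32, 28]
Tree (level-order array): [37, 14, 44, 7, 33, None, 45, None, 13, 32, None, None, 49, 11, None, 28]
Compute height bottom-up (empty subtree = -1):
  height(11) = 1 + max(-1, -1) = 0
  height(13) = 1 + max(0, -1) = 1
  height(7) = 1 + max(-1, 1) = 2
  height(28) = 1 + max(-1, -1) = 0
  height(32) = 1 + max(0, -1) = 1
  height(33) = 1 + max(1, -1) = 2
  height(14) = 1 + max(2, 2) = 3
  height(49) = 1 + max(-1, -1) = 0
  height(45) = 1 + max(-1, 0) = 1
  height(44) = 1 + max(-1, 1) = 2
  height(37) = 1 + max(3, 2) = 4
Height = 4


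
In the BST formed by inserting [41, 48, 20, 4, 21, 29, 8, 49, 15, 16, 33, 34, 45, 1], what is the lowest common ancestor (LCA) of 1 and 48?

Tree insertion order: [41, 48, 20, 4, 21, 29, 8, 49, 15, 16, 33, 34, 45, 1]
Tree (level-order array): [41, 20, 48, 4, 21, 45, 49, 1, 8, None, 29, None, None, None, None, None, None, None, 15, None, 33, None, 16, None, 34]
In a BST, the LCA of p=1, q=48 is the first node v on the
root-to-leaf path with p <= v <= q (go left if both < v, right if both > v).
Walk from root:
  at 41: 1 <= 41 <= 48, this is the LCA
LCA = 41


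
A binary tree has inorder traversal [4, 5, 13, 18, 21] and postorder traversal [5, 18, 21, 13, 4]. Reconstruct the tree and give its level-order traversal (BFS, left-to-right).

Inorder:   [4, 5, 13, 18, 21]
Postorder: [5, 18, 21, 13, 4]
Algorithm: postorder visits root last, so walk postorder right-to-left;
each value is the root of the current inorder slice — split it at that
value, recurse on the right subtree first, then the left.
Recursive splits:
  root=4; inorder splits into left=[], right=[5, 13, 18, 21]
  root=13; inorder splits into left=[5], right=[18, 21]
  root=21; inorder splits into left=[18], right=[]
  root=18; inorder splits into left=[], right=[]
  root=5; inorder splits into left=[], right=[]
Reconstructed level-order: [4, 13, 5, 21, 18]


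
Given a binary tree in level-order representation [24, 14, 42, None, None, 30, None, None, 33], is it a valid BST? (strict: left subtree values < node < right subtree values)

Level-order array: [24, 14, 42, None, None, 30, None, None, 33]
Validate using subtree bounds (lo, hi): at each node, require lo < value < hi,
then recurse left with hi=value and right with lo=value.
Preorder trace (stopping at first violation):
  at node 24 with bounds (-inf, +inf): OK
  at node 14 with bounds (-inf, 24): OK
  at node 42 with bounds (24, +inf): OK
  at node 30 with bounds (24, 42): OK
  at node 33 with bounds (30, 42): OK
No violation found at any node.
Result: Valid BST


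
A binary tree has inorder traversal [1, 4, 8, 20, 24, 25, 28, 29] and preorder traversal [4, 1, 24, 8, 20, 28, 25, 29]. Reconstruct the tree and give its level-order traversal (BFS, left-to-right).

Inorder:  [1, 4, 8, 20, 24, 25, 28, 29]
Preorder: [4, 1, 24, 8, 20, 28, 25, 29]
Algorithm: preorder visits root first, so consume preorder in order;
for each root, split the current inorder slice at that value into
left-subtree inorder and right-subtree inorder, then recurse.
Recursive splits:
  root=4; inorder splits into left=[1], right=[8, 20, 24, 25, 28, 29]
  root=1; inorder splits into left=[], right=[]
  root=24; inorder splits into left=[8, 20], right=[25, 28, 29]
  root=8; inorder splits into left=[], right=[20]
  root=20; inorder splits into left=[], right=[]
  root=28; inorder splits into left=[25], right=[29]
  root=25; inorder splits into left=[], right=[]
  root=29; inorder splits into left=[], right=[]
Reconstructed level-order: [4, 1, 24, 8, 28, 20, 25, 29]


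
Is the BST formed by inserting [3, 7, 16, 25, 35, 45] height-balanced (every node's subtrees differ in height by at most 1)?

Tree (level-order array): [3, None, 7, None, 16, None, 25, None, 35, None, 45]
Definition: a tree is height-balanced if, at every node, |h(left) - h(right)| <= 1 (empty subtree has height -1).
Bottom-up per-node check:
  node 45: h_left=-1, h_right=-1, diff=0 [OK], height=0
  node 35: h_left=-1, h_right=0, diff=1 [OK], height=1
  node 25: h_left=-1, h_right=1, diff=2 [FAIL (|-1-1|=2 > 1)], height=2
  node 16: h_left=-1, h_right=2, diff=3 [FAIL (|-1-2|=3 > 1)], height=3
  node 7: h_left=-1, h_right=3, diff=4 [FAIL (|-1-3|=4 > 1)], height=4
  node 3: h_left=-1, h_right=4, diff=5 [FAIL (|-1-4|=5 > 1)], height=5
Node 25 violates the condition: |-1 - 1| = 2 > 1.
Result: Not balanced


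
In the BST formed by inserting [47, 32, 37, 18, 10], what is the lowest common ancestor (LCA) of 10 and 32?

Tree insertion order: [47, 32, 37, 18, 10]
Tree (level-order array): [47, 32, None, 18, 37, 10]
In a BST, the LCA of p=10, q=32 is the first node v on the
root-to-leaf path with p <= v <= q (go left if both < v, right if both > v).
Walk from root:
  at 47: both 10 and 32 < 47, go left
  at 32: 10 <= 32 <= 32, this is the LCA
LCA = 32


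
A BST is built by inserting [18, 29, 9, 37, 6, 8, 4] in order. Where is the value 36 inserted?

Starting tree (level order): [18, 9, 29, 6, None, None, 37, 4, 8]
Insertion path: 18 -> 29 -> 37
Result: insert 36 as left child of 37
Final tree (level order): [18, 9, 29, 6, None, None, 37, 4, 8, 36]


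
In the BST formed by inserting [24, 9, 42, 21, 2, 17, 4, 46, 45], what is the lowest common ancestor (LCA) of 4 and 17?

Tree insertion order: [24, 9, 42, 21, 2, 17, 4, 46, 45]
Tree (level-order array): [24, 9, 42, 2, 21, None, 46, None, 4, 17, None, 45]
In a BST, the LCA of p=4, q=17 is the first node v on the
root-to-leaf path with p <= v <= q (go left if both < v, right if both > v).
Walk from root:
  at 24: both 4 and 17 < 24, go left
  at 9: 4 <= 9 <= 17, this is the LCA
LCA = 9


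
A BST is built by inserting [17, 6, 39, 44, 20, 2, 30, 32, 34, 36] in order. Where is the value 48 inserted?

Starting tree (level order): [17, 6, 39, 2, None, 20, 44, None, None, None, 30, None, None, None, 32, None, 34, None, 36]
Insertion path: 17 -> 39 -> 44
Result: insert 48 as right child of 44
Final tree (level order): [17, 6, 39, 2, None, 20, 44, None, None, None, 30, None, 48, None, 32, None, None, None, 34, None, 36]


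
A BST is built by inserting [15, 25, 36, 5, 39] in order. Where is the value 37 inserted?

Starting tree (level order): [15, 5, 25, None, None, None, 36, None, 39]
Insertion path: 15 -> 25 -> 36 -> 39
Result: insert 37 as left child of 39
Final tree (level order): [15, 5, 25, None, None, None, 36, None, 39, 37]


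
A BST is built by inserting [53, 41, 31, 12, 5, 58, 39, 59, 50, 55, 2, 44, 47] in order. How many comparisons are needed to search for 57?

Search path for 57: 53 -> 58 -> 55
Found: False
Comparisons: 3


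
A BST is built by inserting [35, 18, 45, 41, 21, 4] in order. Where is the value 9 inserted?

Starting tree (level order): [35, 18, 45, 4, 21, 41]
Insertion path: 35 -> 18 -> 4
Result: insert 9 as right child of 4
Final tree (level order): [35, 18, 45, 4, 21, 41, None, None, 9]


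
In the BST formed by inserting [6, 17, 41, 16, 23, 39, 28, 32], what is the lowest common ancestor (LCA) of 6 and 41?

Tree insertion order: [6, 17, 41, 16, 23, 39, 28, 32]
Tree (level-order array): [6, None, 17, 16, 41, None, None, 23, None, None, 39, 28, None, None, 32]
In a BST, the LCA of p=6, q=41 is the first node v on the
root-to-leaf path with p <= v <= q (go left if both < v, right if both > v).
Walk from root:
  at 6: 6 <= 6 <= 41, this is the LCA
LCA = 6


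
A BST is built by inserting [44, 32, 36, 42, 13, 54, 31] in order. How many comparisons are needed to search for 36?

Search path for 36: 44 -> 32 -> 36
Found: True
Comparisons: 3


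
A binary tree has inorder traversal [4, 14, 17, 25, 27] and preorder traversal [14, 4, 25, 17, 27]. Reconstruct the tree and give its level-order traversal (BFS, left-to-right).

Inorder:  [4, 14, 17, 25, 27]
Preorder: [14, 4, 25, 17, 27]
Algorithm: preorder visits root first, so consume preorder in order;
for each root, split the current inorder slice at that value into
left-subtree inorder and right-subtree inorder, then recurse.
Recursive splits:
  root=14; inorder splits into left=[4], right=[17, 25, 27]
  root=4; inorder splits into left=[], right=[]
  root=25; inorder splits into left=[17], right=[27]
  root=17; inorder splits into left=[], right=[]
  root=27; inorder splits into left=[], right=[]
Reconstructed level-order: [14, 4, 25, 17, 27]


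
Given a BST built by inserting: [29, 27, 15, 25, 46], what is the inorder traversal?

Tree insertion order: [29, 27, 15, 25, 46]
Tree (level-order array): [29, 27, 46, 15, None, None, None, None, 25]
Inorder traversal: [15, 25, 27, 29, 46]


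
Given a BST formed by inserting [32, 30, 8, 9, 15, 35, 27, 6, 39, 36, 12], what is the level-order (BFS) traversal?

Tree insertion order: [32, 30, 8, 9, 15, 35, 27, 6, 39, 36, 12]
Tree (level-order array): [32, 30, 35, 8, None, None, 39, 6, 9, 36, None, None, None, None, 15, None, None, 12, 27]
BFS from the root, enqueuing left then right child of each popped node:
  queue [32] -> pop 32, enqueue [30, 35], visited so far: [32]
  queue [30, 35] -> pop 30, enqueue [8], visited so far: [32, 30]
  queue [35, 8] -> pop 35, enqueue [39], visited so far: [32, 30, 35]
  queue [8, 39] -> pop 8, enqueue [6, 9], visited so far: [32, 30, 35, 8]
  queue [39, 6, 9] -> pop 39, enqueue [36], visited so far: [32, 30, 35, 8, 39]
  queue [6, 9, 36] -> pop 6, enqueue [none], visited so far: [32, 30, 35, 8, 39, 6]
  queue [9, 36] -> pop 9, enqueue [15], visited so far: [32, 30, 35, 8, 39, 6, 9]
  queue [36, 15] -> pop 36, enqueue [none], visited so far: [32, 30, 35, 8, 39, 6, 9, 36]
  queue [15] -> pop 15, enqueue [12, 27], visited so far: [32, 30, 35, 8, 39, 6, 9, 36, 15]
  queue [12, 27] -> pop 12, enqueue [none], visited so far: [32, 30, 35, 8, 39, 6, 9, 36, 15, 12]
  queue [27] -> pop 27, enqueue [none], visited so far: [32, 30, 35, 8, 39, 6, 9, 36, 15, 12, 27]
Result: [32, 30, 35, 8, 39, 6, 9, 36, 15, 12, 27]


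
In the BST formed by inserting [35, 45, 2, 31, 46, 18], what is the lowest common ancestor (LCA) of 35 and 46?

Tree insertion order: [35, 45, 2, 31, 46, 18]
Tree (level-order array): [35, 2, 45, None, 31, None, 46, 18]
In a BST, the LCA of p=35, q=46 is the first node v on the
root-to-leaf path with p <= v <= q (go left if both < v, right if both > v).
Walk from root:
  at 35: 35 <= 35 <= 46, this is the LCA
LCA = 35


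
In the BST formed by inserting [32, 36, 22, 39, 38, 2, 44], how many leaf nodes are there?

Tree built from: [32, 36, 22, 39, 38, 2, 44]
Tree (level-order array): [32, 22, 36, 2, None, None, 39, None, None, 38, 44]
Rule: A leaf has 0 children.
Per-node child counts:
  node 32: 2 child(ren)
  node 22: 1 child(ren)
  node 2: 0 child(ren)
  node 36: 1 child(ren)
  node 39: 2 child(ren)
  node 38: 0 child(ren)
  node 44: 0 child(ren)
Matching nodes: [2, 38, 44]
Count of leaf nodes: 3


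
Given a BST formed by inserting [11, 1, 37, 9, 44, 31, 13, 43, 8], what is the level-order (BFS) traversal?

Tree insertion order: [11, 1, 37, 9, 44, 31, 13, 43, 8]
Tree (level-order array): [11, 1, 37, None, 9, 31, 44, 8, None, 13, None, 43]
BFS from the root, enqueuing left then right child of each popped node:
  queue [11] -> pop 11, enqueue [1, 37], visited so far: [11]
  queue [1, 37] -> pop 1, enqueue [9], visited so far: [11, 1]
  queue [37, 9] -> pop 37, enqueue [31, 44], visited so far: [11, 1, 37]
  queue [9, 31, 44] -> pop 9, enqueue [8], visited so far: [11, 1, 37, 9]
  queue [31, 44, 8] -> pop 31, enqueue [13], visited so far: [11, 1, 37, 9, 31]
  queue [44, 8, 13] -> pop 44, enqueue [43], visited so far: [11, 1, 37, 9, 31, 44]
  queue [8, 13, 43] -> pop 8, enqueue [none], visited so far: [11, 1, 37, 9, 31, 44, 8]
  queue [13, 43] -> pop 13, enqueue [none], visited so far: [11, 1, 37, 9, 31, 44, 8, 13]
  queue [43] -> pop 43, enqueue [none], visited so far: [11, 1, 37, 9, 31, 44, 8, 13, 43]
Result: [11, 1, 37, 9, 31, 44, 8, 13, 43]


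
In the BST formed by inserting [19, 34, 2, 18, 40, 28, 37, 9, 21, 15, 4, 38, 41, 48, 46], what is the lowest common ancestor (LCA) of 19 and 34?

Tree insertion order: [19, 34, 2, 18, 40, 28, 37, 9, 21, 15, 4, 38, 41, 48, 46]
Tree (level-order array): [19, 2, 34, None, 18, 28, 40, 9, None, 21, None, 37, 41, 4, 15, None, None, None, 38, None, 48, None, None, None, None, None, None, 46]
In a BST, the LCA of p=19, q=34 is the first node v on the
root-to-leaf path with p <= v <= q (go left if both < v, right if both > v).
Walk from root:
  at 19: 19 <= 19 <= 34, this is the LCA
LCA = 19


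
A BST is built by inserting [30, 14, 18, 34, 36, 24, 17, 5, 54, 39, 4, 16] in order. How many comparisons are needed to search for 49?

Search path for 49: 30 -> 34 -> 36 -> 54 -> 39
Found: False
Comparisons: 5


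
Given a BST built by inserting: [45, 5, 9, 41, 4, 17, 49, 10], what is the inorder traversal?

Tree insertion order: [45, 5, 9, 41, 4, 17, 49, 10]
Tree (level-order array): [45, 5, 49, 4, 9, None, None, None, None, None, 41, 17, None, 10]
Inorder traversal: [4, 5, 9, 10, 17, 41, 45, 49]


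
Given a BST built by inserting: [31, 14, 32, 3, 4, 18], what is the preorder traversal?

Tree insertion order: [31, 14, 32, 3, 4, 18]
Tree (level-order array): [31, 14, 32, 3, 18, None, None, None, 4]
Preorder traversal: [31, 14, 3, 4, 18, 32]


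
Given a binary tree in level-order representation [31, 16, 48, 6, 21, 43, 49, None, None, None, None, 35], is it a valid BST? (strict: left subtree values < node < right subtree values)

Level-order array: [31, 16, 48, 6, 21, 43, 49, None, None, None, None, 35]
Validate using subtree bounds (lo, hi): at each node, require lo < value < hi,
then recurse left with hi=value and right with lo=value.
Preorder trace (stopping at first violation):
  at node 31 with bounds (-inf, +inf): OK
  at node 16 with bounds (-inf, 31): OK
  at node 6 with bounds (-inf, 16): OK
  at node 21 with bounds (16, 31): OK
  at node 48 with bounds (31, +inf): OK
  at node 43 with bounds (31, 48): OK
  at node 35 with bounds (31, 43): OK
  at node 49 with bounds (48, +inf): OK
No violation found at any node.
Result: Valid BST


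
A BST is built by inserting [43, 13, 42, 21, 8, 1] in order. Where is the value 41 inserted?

Starting tree (level order): [43, 13, None, 8, 42, 1, None, 21]
Insertion path: 43 -> 13 -> 42 -> 21
Result: insert 41 as right child of 21
Final tree (level order): [43, 13, None, 8, 42, 1, None, 21, None, None, None, None, 41]


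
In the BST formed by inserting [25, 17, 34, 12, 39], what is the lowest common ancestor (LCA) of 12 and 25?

Tree insertion order: [25, 17, 34, 12, 39]
Tree (level-order array): [25, 17, 34, 12, None, None, 39]
In a BST, the LCA of p=12, q=25 is the first node v on the
root-to-leaf path with p <= v <= q (go left if both < v, right if both > v).
Walk from root:
  at 25: 12 <= 25 <= 25, this is the LCA
LCA = 25


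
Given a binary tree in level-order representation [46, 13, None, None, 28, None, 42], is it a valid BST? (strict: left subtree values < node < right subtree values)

Level-order array: [46, 13, None, None, 28, None, 42]
Validate using subtree bounds (lo, hi): at each node, require lo < value < hi,
then recurse left with hi=value and right with lo=value.
Preorder trace (stopping at first violation):
  at node 46 with bounds (-inf, +inf): OK
  at node 13 with bounds (-inf, 46): OK
  at node 28 with bounds (13, 46): OK
  at node 42 with bounds (28, 46): OK
No violation found at any node.
Result: Valid BST


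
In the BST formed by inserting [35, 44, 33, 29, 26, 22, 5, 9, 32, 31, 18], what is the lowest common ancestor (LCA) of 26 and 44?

Tree insertion order: [35, 44, 33, 29, 26, 22, 5, 9, 32, 31, 18]
Tree (level-order array): [35, 33, 44, 29, None, None, None, 26, 32, 22, None, 31, None, 5, None, None, None, None, 9, None, 18]
In a BST, the LCA of p=26, q=44 is the first node v on the
root-to-leaf path with p <= v <= q (go left if both < v, right if both > v).
Walk from root:
  at 35: 26 <= 35 <= 44, this is the LCA
LCA = 35


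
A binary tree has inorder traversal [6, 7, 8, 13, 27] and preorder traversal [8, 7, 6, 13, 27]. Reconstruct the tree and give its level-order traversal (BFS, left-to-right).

Inorder:  [6, 7, 8, 13, 27]
Preorder: [8, 7, 6, 13, 27]
Algorithm: preorder visits root first, so consume preorder in order;
for each root, split the current inorder slice at that value into
left-subtree inorder and right-subtree inorder, then recurse.
Recursive splits:
  root=8; inorder splits into left=[6, 7], right=[13, 27]
  root=7; inorder splits into left=[6], right=[]
  root=6; inorder splits into left=[], right=[]
  root=13; inorder splits into left=[], right=[27]
  root=27; inorder splits into left=[], right=[]
Reconstructed level-order: [8, 7, 13, 6, 27]


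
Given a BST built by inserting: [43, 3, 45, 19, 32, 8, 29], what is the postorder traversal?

Tree insertion order: [43, 3, 45, 19, 32, 8, 29]
Tree (level-order array): [43, 3, 45, None, 19, None, None, 8, 32, None, None, 29]
Postorder traversal: [8, 29, 32, 19, 3, 45, 43]


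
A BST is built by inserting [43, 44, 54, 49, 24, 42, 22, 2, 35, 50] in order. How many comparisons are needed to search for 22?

Search path for 22: 43 -> 24 -> 22
Found: True
Comparisons: 3


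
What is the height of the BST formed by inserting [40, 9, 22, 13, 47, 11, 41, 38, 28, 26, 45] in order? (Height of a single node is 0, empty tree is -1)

Insertion order: [40, 9, 22, 13, 47, 11, 41, 38, 28, 26, 45]
Tree (level-order array): [40, 9, 47, None, 22, 41, None, 13, 38, None, 45, 11, None, 28, None, None, None, None, None, 26]
Compute height bottom-up (empty subtree = -1):
  height(11) = 1 + max(-1, -1) = 0
  height(13) = 1 + max(0, -1) = 1
  height(26) = 1 + max(-1, -1) = 0
  height(28) = 1 + max(0, -1) = 1
  height(38) = 1 + max(1, -1) = 2
  height(22) = 1 + max(1, 2) = 3
  height(9) = 1 + max(-1, 3) = 4
  height(45) = 1 + max(-1, -1) = 0
  height(41) = 1 + max(-1, 0) = 1
  height(47) = 1 + max(1, -1) = 2
  height(40) = 1 + max(4, 2) = 5
Height = 5


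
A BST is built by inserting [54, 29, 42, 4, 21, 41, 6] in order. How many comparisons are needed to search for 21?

Search path for 21: 54 -> 29 -> 4 -> 21
Found: True
Comparisons: 4


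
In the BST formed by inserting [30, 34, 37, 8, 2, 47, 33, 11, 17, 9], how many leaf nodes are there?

Tree built from: [30, 34, 37, 8, 2, 47, 33, 11, 17, 9]
Tree (level-order array): [30, 8, 34, 2, 11, 33, 37, None, None, 9, 17, None, None, None, 47]
Rule: A leaf has 0 children.
Per-node child counts:
  node 30: 2 child(ren)
  node 8: 2 child(ren)
  node 2: 0 child(ren)
  node 11: 2 child(ren)
  node 9: 0 child(ren)
  node 17: 0 child(ren)
  node 34: 2 child(ren)
  node 33: 0 child(ren)
  node 37: 1 child(ren)
  node 47: 0 child(ren)
Matching nodes: [2, 9, 17, 33, 47]
Count of leaf nodes: 5


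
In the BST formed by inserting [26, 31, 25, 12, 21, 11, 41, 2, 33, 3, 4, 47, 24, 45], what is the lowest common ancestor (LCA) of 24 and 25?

Tree insertion order: [26, 31, 25, 12, 21, 11, 41, 2, 33, 3, 4, 47, 24, 45]
Tree (level-order array): [26, 25, 31, 12, None, None, 41, 11, 21, 33, 47, 2, None, None, 24, None, None, 45, None, None, 3, None, None, None, None, None, 4]
In a BST, the LCA of p=24, q=25 is the first node v on the
root-to-leaf path with p <= v <= q (go left if both < v, right if both > v).
Walk from root:
  at 26: both 24 and 25 < 26, go left
  at 25: 24 <= 25 <= 25, this is the LCA
LCA = 25


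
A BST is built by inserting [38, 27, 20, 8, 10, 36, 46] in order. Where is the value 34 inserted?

Starting tree (level order): [38, 27, 46, 20, 36, None, None, 8, None, None, None, None, 10]
Insertion path: 38 -> 27 -> 36
Result: insert 34 as left child of 36
Final tree (level order): [38, 27, 46, 20, 36, None, None, 8, None, 34, None, None, 10]


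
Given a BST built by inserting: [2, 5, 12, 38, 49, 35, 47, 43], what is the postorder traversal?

Tree insertion order: [2, 5, 12, 38, 49, 35, 47, 43]
Tree (level-order array): [2, None, 5, None, 12, None, 38, 35, 49, None, None, 47, None, 43]
Postorder traversal: [35, 43, 47, 49, 38, 12, 5, 2]


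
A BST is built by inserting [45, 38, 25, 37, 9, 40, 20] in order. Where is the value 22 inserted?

Starting tree (level order): [45, 38, None, 25, 40, 9, 37, None, None, None, 20]
Insertion path: 45 -> 38 -> 25 -> 9 -> 20
Result: insert 22 as right child of 20
Final tree (level order): [45, 38, None, 25, 40, 9, 37, None, None, None, 20, None, None, None, 22]


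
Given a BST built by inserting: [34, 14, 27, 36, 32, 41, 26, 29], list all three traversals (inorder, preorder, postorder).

Tree insertion order: [34, 14, 27, 36, 32, 41, 26, 29]
Tree (level-order array): [34, 14, 36, None, 27, None, 41, 26, 32, None, None, None, None, 29]
Inorder (L, root, R): [14, 26, 27, 29, 32, 34, 36, 41]
Preorder (root, L, R): [34, 14, 27, 26, 32, 29, 36, 41]
Postorder (L, R, root): [26, 29, 32, 27, 14, 41, 36, 34]


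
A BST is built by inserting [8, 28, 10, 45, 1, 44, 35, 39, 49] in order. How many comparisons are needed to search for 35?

Search path for 35: 8 -> 28 -> 45 -> 44 -> 35
Found: True
Comparisons: 5


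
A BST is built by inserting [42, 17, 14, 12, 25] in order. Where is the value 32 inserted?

Starting tree (level order): [42, 17, None, 14, 25, 12]
Insertion path: 42 -> 17 -> 25
Result: insert 32 as right child of 25
Final tree (level order): [42, 17, None, 14, 25, 12, None, None, 32]


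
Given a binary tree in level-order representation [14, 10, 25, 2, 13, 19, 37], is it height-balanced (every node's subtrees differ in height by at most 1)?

Tree (level-order array): [14, 10, 25, 2, 13, 19, 37]
Definition: a tree is height-balanced if, at every node, |h(left) - h(right)| <= 1 (empty subtree has height -1).
Bottom-up per-node check:
  node 2: h_left=-1, h_right=-1, diff=0 [OK], height=0
  node 13: h_left=-1, h_right=-1, diff=0 [OK], height=0
  node 10: h_left=0, h_right=0, diff=0 [OK], height=1
  node 19: h_left=-1, h_right=-1, diff=0 [OK], height=0
  node 37: h_left=-1, h_right=-1, diff=0 [OK], height=0
  node 25: h_left=0, h_right=0, diff=0 [OK], height=1
  node 14: h_left=1, h_right=1, diff=0 [OK], height=2
All nodes satisfy the balance condition.
Result: Balanced


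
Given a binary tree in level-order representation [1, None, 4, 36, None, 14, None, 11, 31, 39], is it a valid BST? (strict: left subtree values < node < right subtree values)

Level-order array: [1, None, 4, 36, None, 14, None, 11, 31, 39]
Validate using subtree bounds (lo, hi): at each node, require lo < value < hi,
then recurse left with hi=value and right with lo=value.
Preorder trace (stopping at first violation):
  at node 1 with bounds (-inf, +inf): OK
  at node 4 with bounds (1, +inf): OK
  at node 36 with bounds (1, 4): VIOLATION
Node 36 violates its bound: not (1 < 36 < 4).
Result: Not a valid BST


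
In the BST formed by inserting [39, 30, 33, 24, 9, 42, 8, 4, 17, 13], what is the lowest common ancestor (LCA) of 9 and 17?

Tree insertion order: [39, 30, 33, 24, 9, 42, 8, 4, 17, 13]
Tree (level-order array): [39, 30, 42, 24, 33, None, None, 9, None, None, None, 8, 17, 4, None, 13]
In a BST, the LCA of p=9, q=17 is the first node v on the
root-to-leaf path with p <= v <= q (go left if both < v, right if both > v).
Walk from root:
  at 39: both 9 and 17 < 39, go left
  at 30: both 9 and 17 < 30, go left
  at 24: both 9 and 17 < 24, go left
  at 9: 9 <= 9 <= 17, this is the LCA
LCA = 9


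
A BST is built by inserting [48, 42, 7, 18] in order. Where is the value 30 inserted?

Starting tree (level order): [48, 42, None, 7, None, None, 18]
Insertion path: 48 -> 42 -> 7 -> 18
Result: insert 30 as right child of 18
Final tree (level order): [48, 42, None, 7, None, None, 18, None, 30]
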